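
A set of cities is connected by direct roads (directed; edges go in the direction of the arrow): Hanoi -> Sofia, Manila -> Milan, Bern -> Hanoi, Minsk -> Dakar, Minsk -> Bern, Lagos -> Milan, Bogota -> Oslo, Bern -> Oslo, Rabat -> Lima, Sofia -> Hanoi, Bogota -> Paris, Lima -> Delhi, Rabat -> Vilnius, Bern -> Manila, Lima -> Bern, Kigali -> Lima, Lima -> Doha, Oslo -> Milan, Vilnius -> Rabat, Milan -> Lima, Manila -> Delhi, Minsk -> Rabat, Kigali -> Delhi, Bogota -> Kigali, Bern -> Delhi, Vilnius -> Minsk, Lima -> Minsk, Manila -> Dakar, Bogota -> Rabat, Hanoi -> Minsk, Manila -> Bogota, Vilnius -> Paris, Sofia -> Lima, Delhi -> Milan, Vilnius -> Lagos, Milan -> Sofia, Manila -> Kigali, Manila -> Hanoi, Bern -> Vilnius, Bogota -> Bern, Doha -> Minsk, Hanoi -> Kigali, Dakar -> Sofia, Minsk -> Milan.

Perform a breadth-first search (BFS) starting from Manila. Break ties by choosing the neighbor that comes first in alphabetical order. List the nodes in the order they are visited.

Manila, Bogota, Dakar, Delhi, Hanoi, Kigali, Milan, Bern, Oslo, Paris, Rabat, Sofia, Minsk, Lima, Vilnius, Doha, Lagos

Visit Manila; enqueue Bogota, Dakar, Delhi, Hanoi, Kigali, Milan → queue [Bogota, Dakar, Delhi, Hanoi, Kigali, Milan]
Visit Bogota; enqueue Bern, Oslo, Paris, Rabat → queue [Dakar, Delhi, Hanoi, Kigali, Milan, Bern, Oslo, Paris, Rabat]
Visit Dakar; enqueue Sofia → queue [Delhi, Hanoi, Kigali, Milan, Bern, Oslo, Paris, Rabat, Sofia]
Visit Delhi → queue [Hanoi, Kigali, Milan, Bern, Oslo, Paris, Rabat, Sofia]
Visit Hanoi; enqueue Minsk → queue [Kigali, Milan, Bern, Oslo, Paris, Rabat, Sofia, Minsk]
Visit Kigali; enqueue Lima → queue [Milan, Bern, Oslo, Paris, Rabat, Sofia, Minsk, Lima]
Visit Milan → queue [Bern, Oslo, Paris, Rabat, Sofia, Minsk, Lima]
Visit Bern; enqueue Vilnius → queue [Oslo, Paris, Rabat, Sofia, Minsk, Lima, Vilnius]
Visit Oslo → queue [Paris, Rabat, Sofia, Minsk, Lima, Vilnius]
Visit Paris → queue [Rabat, Sofia, Minsk, Lima, Vilnius]
Visit Rabat → queue [Sofia, Minsk, Lima, Vilnius]
Visit Sofia → queue [Minsk, Lima, Vilnius]
Visit Minsk → queue [Lima, Vilnius]
Visit Lima; enqueue Doha → queue [Vilnius, Doha]
Visit Vilnius; enqueue Lagos → queue [Doha, Lagos]
Visit Doha → queue [Lagos]
Visit Lagos → queue []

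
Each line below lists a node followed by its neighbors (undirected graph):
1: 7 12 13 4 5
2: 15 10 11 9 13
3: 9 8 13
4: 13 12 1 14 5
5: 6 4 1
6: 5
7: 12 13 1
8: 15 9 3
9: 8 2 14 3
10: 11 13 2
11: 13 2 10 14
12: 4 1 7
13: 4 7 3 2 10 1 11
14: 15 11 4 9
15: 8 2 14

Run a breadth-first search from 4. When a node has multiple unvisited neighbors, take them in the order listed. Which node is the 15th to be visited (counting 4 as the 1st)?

Visit 4; enqueue 13, 12, 1, 14, 5 → queue [13, 12, 1, 14, 5]
Visit 13; enqueue 7, 3, 2, 10, 11 → queue [12, 1, 14, 5, 7, 3, 2, 10, 11]
Visit 12 → queue [1, 14, 5, 7, 3, 2, 10, 11]
Visit 1 → queue [14, 5, 7, 3, 2, 10, 11]
Visit 14; enqueue 15, 9 → queue [5, 7, 3, 2, 10, 11, 15, 9]
Visit 5; enqueue 6 → queue [7, 3, 2, 10, 11, 15, 9, 6]
Visit 7 → queue [3, 2, 10, 11, 15, 9, 6]
Visit 3; enqueue 8 → queue [2, 10, 11, 15, 9, 6, 8]
Visit 2 → queue [10, 11, 15, 9, 6, 8]
Visit 10 → queue [11, 15, 9, 6, 8]
Visit 11 → queue [15, 9, 6, 8]
Visit 15 → queue [9, 6, 8]
Visit 9 → queue [6, 8]
Visit 6 → queue [8]
Visit 8 → queue []

Visit order: 4, 13, 12, 1, 14, 5, 7, 3, 2, 10, 11, 15, 9, 6, 8

8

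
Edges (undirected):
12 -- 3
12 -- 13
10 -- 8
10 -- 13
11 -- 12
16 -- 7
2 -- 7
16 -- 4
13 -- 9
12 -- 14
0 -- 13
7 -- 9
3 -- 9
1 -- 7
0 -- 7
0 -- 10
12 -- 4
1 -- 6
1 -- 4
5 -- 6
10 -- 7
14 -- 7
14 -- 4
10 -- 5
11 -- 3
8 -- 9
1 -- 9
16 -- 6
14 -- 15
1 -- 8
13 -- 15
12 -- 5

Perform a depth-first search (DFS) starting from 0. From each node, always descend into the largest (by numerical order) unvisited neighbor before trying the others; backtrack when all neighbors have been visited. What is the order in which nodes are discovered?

Visit 0
0 → 13
13 → 15
15 → 14
14 → 12
12 → 11
11 → 3
3 → 9
9 → 8
8 → 10
10 → 7
7 → 16
16 → 6
6 → 5
6 → 1
1 → 4
7 → 2

0, 13, 15, 14, 12, 11, 3, 9, 8, 10, 7, 16, 6, 5, 1, 4, 2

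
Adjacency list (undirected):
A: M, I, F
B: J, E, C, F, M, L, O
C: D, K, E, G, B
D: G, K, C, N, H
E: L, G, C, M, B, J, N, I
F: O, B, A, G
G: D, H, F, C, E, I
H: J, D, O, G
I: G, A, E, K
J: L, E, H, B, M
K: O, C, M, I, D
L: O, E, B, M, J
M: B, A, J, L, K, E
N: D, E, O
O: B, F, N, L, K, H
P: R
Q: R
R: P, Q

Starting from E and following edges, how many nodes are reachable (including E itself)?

BFS from E visits: E, B, C, G, I, J, L, M, N, F, O, D, K, H, A
Reachable nodes: 15 of 18 total.

15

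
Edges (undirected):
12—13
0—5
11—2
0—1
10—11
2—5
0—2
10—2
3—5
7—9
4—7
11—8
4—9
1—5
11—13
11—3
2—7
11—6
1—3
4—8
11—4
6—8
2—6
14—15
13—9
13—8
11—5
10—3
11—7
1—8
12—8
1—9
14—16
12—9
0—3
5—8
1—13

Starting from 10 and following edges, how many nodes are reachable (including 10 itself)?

14

BFS from 10 visits: 10, 11, 3, 2, 13, 8, 7, 6, 5, 4, 1, 0, 12, 9
Reachable nodes: 14 of 17 total.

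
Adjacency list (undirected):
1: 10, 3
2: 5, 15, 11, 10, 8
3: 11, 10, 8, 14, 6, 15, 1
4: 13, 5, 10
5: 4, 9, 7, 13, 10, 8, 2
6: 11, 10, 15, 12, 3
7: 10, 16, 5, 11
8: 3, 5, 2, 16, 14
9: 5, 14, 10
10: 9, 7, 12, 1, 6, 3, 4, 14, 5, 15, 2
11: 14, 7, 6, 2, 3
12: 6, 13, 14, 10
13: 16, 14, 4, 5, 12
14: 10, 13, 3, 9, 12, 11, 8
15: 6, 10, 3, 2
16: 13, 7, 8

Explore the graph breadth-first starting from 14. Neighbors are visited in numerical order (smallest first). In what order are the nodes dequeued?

14, 3, 8, 9, 10, 11, 12, 13, 1, 6, 15, 2, 5, 16, 4, 7

Visit 14; enqueue 3, 8, 9, 10, 11, 12, 13 → queue [3, 8, 9, 10, 11, 12, 13]
Visit 3; enqueue 1, 6, 15 → queue [8, 9, 10, 11, 12, 13, 1, 6, 15]
Visit 8; enqueue 2, 5, 16 → queue [9, 10, 11, 12, 13, 1, 6, 15, 2, 5, 16]
Visit 9 → queue [10, 11, 12, 13, 1, 6, 15, 2, 5, 16]
Visit 10; enqueue 4, 7 → queue [11, 12, 13, 1, 6, 15, 2, 5, 16, 4, 7]
Visit 11 → queue [12, 13, 1, 6, 15, 2, 5, 16, 4, 7]
Visit 12 → queue [13, 1, 6, 15, 2, 5, 16, 4, 7]
Visit 13 → queue [1, 6, 15, 2, 5, 16, 4, 7]
Visit 1 → queue [6, 15, 2, 5, 16, 4, 7]
Visit 6 → queue [15, 2, 5, 16, 4, 7]
Visit 15 → queue [2, 5, 16, 4, 7]
Visit 2 → queue [5, 16, 4, 7]
Visit 5 → queue [16, 4, 7]
Visit 16 → queue [4, 7]
Visit 4 → queue [7]
Visit 7 → queue []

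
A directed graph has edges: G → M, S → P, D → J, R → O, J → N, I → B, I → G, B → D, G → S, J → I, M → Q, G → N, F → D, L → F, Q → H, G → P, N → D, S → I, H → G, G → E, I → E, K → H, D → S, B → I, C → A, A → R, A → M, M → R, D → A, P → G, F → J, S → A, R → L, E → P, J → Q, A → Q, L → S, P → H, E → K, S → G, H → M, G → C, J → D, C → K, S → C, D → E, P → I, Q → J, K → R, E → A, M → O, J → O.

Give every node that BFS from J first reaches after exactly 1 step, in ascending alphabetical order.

D, I, N, O, Q

Level 0: J
Level 1: D, I, N, O, Q
Level 2: A, B, E, G, H, S
Level 3: C, K, M, P, R
Level 4: L
Level 5: F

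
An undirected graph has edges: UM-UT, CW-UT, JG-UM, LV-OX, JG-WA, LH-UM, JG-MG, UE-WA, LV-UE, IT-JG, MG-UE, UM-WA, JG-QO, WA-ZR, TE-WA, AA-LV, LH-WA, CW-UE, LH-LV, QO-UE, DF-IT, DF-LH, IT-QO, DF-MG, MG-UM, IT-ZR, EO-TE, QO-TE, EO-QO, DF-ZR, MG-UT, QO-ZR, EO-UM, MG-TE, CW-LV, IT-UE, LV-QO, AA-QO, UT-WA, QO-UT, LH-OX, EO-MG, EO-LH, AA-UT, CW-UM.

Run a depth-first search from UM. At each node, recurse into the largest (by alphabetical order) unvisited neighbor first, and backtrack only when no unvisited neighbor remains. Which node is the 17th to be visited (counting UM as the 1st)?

AA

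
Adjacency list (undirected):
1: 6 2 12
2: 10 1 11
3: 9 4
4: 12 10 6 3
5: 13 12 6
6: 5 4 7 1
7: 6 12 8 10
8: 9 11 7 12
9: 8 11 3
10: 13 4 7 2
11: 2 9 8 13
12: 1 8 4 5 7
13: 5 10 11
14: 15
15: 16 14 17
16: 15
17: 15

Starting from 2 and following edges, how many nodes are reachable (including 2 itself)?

BFS from 2 visits: 2, 1, 10, 11, 6, 12, 4, 7, 13, 8, 9, 5, 3
Reachable nodes: 13 of 17 total.

13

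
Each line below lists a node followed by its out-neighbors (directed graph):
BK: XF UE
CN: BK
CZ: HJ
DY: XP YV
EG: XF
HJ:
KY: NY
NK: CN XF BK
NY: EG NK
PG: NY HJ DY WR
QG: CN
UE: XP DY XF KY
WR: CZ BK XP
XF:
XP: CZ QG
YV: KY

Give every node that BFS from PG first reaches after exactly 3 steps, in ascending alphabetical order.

Level 0: PG
Level 1: DY, HJ, NY, WR
Level 2: BK, CZ, EG, NK, XP, YV
Level 3: CN, KY, QG, UE, XF

CN, KY, QG, UE, XF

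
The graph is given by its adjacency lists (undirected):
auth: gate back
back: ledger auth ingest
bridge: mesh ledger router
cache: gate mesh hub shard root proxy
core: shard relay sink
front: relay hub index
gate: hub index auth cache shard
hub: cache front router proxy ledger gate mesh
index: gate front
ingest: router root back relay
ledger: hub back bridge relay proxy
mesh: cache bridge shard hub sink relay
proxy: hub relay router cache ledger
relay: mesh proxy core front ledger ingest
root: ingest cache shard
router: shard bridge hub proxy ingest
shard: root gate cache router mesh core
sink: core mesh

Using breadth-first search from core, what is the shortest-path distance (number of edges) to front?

2

Level 0: core
Level 1: relay, shard, sink
Level 2: cache, front, gate, ingest, ledger, mesh, proxy, root, router
Level 3: auth, back, bridge, hub, index
front first appears at level 2.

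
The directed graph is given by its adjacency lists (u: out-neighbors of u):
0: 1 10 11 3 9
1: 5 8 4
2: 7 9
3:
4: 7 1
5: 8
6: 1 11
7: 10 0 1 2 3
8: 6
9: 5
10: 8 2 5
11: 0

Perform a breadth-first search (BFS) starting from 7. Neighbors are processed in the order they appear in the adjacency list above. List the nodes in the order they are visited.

7, 10, 0, 1, 2, 3, 8, 5, 11, 9, 4, 6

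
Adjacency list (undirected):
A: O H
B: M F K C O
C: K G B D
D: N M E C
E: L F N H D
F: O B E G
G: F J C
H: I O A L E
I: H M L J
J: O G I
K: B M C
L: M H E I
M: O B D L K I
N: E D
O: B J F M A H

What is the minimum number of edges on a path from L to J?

2

Level 0: L
Level 1: E, H, I, M
Level 2: A, B, D, F, J, K, N, O
Level 3: C, G
J first appears at level 2.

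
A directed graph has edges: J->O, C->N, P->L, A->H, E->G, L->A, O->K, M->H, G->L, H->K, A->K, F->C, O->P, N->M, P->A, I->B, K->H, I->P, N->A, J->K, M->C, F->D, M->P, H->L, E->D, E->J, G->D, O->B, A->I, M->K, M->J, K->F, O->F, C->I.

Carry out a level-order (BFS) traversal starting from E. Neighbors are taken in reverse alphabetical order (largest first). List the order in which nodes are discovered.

E, J, G, D, O, K, L, P, F, B, H, A, C, I, N, M

Visit E; enqueue J, G, D → queue [J, G, D]
Visit J; enqueue O, K → queue [G, D, O, K]
Visit G; enqueue L → queue [D, O, K, L]
Visit D → queue [O, K, L]
Visit O; enqueue P, F, B → queue [K, L, P, F, B]
Visit K; enqueue H → queue [L, P, F, B, H]
Visit L; enqueue A → queue [P, F, B, H, A]
Visit P → queue [F, B, H, A]
Visit F; enqueue C → queue [B, H, A, C]
Visit B → queue [H, A, C]
Visit H → queue [A, C]
Visit A; enqueue I → queue [C, I]
Visit C; enqueue N → queue [I, N]
Visit I → queue [N]
Visit N; enqueue M → queue [M]
Visit M → queue []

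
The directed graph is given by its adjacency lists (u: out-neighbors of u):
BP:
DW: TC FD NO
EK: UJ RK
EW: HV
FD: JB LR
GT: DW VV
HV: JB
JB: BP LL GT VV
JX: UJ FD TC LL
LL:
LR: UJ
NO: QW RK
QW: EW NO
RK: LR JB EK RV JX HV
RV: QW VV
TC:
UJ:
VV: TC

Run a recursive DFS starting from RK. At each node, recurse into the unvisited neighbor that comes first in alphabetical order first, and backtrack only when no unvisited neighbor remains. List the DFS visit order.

Visit RK
RK → EK
EK → UJ
RK → HV
HV → JB
JB → BP
JB → GT
GT → DW
DW → FD
FD → LR
DW → NO
NO → QW
QW → EW
DW → TC
GT → VV
JB → LL
RK → JX
RK → RV

RK → EK → UJ → HV → JB → BP → GT → DW → FD → LR → NO → QW → EW → TC → VV → LL → JX → RV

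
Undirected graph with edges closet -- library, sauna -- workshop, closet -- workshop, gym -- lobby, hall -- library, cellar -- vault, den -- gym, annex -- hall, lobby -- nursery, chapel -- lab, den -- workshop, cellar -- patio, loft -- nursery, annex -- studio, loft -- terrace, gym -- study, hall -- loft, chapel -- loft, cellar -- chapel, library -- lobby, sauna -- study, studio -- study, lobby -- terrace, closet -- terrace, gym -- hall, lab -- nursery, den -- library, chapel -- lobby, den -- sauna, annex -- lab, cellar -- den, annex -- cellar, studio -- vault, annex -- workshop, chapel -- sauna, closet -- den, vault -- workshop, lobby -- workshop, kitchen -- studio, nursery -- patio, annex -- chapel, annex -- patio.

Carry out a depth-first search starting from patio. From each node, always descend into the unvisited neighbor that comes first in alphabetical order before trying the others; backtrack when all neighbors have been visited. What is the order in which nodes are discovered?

Visit patio
patio → annex
annex → cellar
cellar → chapel
chapel → lab
lab → nursery
nursery → lobby
lobby → gym
gym → den
den → closet
closet → library
library → hall
hall → loft
loft → terrace
closet → workshop
workshop → sauna
sauna → study
study → studio
studio → kitchen
studio → vault

patio annex cellar chapel lab nursery lobby gym den closet library hall loft terrace workshop sauna study studio kitchen vault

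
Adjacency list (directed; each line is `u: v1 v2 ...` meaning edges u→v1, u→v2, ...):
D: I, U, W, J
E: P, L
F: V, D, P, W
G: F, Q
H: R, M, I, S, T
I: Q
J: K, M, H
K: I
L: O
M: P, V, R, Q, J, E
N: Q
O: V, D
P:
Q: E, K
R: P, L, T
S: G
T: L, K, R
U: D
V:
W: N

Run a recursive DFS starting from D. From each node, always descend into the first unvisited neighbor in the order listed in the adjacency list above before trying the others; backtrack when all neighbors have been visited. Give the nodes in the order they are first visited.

D I Q E P L O V K U W N J M R T H S G F

Visit D
D → I
I → Q
Q → E
E → P
E → L
L → O
O → V
Q → K
D → U
D → W
W → N
D → J
J → M
M → R
R → T
J → H
H → S
S → G
G → F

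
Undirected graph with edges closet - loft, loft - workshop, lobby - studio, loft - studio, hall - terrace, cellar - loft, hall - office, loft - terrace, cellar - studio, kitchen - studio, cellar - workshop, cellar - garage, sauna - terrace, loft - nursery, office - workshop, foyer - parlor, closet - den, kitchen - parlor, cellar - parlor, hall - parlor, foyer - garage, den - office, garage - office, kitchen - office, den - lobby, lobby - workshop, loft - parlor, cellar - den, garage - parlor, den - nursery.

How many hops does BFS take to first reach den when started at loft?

2

Level 0: loft
Level 1: cellar, closet, nursery, parlor, studio, terrace, workshop
Level 2: den, foyer, garage, hall, kitchen, lobby, office, sauna
den first appears at level 2.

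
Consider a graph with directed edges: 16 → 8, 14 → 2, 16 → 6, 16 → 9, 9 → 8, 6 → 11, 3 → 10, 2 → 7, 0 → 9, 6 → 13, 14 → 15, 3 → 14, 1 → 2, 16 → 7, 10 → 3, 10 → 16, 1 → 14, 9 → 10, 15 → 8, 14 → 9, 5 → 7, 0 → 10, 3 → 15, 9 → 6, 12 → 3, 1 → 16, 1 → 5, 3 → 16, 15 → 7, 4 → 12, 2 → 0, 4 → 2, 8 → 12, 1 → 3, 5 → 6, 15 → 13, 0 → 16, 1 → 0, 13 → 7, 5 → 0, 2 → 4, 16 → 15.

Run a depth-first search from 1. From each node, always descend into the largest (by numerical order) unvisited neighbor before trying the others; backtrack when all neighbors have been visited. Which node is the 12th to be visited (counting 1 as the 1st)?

6

Visit 1
1 → 16
16 → 15
15 → 13
13 → 7
15 → 8
8 → 12
12 → 3
3 → 14
14 → 9
9 → 10
9 → 6
6 → 11
14 → 2
2 → 4
2 → 0
1 → 5

Visit order: 1, 16, 15, 13, 7, 8, 12, 3, 14, 9, 10, 6, 11, 2, 4, 0, 5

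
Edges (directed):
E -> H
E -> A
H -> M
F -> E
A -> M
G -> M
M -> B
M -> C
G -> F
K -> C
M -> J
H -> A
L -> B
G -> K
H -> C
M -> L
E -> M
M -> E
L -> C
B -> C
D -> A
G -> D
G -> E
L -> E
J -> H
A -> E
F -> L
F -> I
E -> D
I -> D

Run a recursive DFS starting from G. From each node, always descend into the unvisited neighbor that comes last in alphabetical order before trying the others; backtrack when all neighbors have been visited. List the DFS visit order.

Visit G
G → M
M → L
L → E
E → H
H → C
H → A
E → D
L → B
M → J
G → K
G → F
F → I

G, M, L, E, H, C, A, D, B, J, K, F, I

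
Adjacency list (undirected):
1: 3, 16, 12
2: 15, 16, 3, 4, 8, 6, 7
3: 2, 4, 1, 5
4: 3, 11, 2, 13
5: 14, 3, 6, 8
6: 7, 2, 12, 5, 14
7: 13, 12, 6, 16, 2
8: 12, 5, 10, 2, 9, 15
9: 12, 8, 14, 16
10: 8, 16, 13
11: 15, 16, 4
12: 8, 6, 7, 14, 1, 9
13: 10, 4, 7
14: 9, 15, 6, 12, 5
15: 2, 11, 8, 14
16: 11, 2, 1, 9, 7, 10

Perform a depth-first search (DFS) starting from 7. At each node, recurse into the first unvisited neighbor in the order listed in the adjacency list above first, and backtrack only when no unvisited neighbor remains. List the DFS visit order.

7 -> 13 -> 10 -> 8 -> 12 -> 6 -> 2 -> 15 -> 11 -> 16 -> 1 -> 3 -> 4 -> 5 -> 14 -> 9

Visit 7
7 → 13
13 → 10
10 → 8
8 → 12
12 → 6
6 → 2
2 → 15
15 → 11
11 → 16
16 → 1
1 → 3
3 → 4
3 → 5
5 → 14
14 → 9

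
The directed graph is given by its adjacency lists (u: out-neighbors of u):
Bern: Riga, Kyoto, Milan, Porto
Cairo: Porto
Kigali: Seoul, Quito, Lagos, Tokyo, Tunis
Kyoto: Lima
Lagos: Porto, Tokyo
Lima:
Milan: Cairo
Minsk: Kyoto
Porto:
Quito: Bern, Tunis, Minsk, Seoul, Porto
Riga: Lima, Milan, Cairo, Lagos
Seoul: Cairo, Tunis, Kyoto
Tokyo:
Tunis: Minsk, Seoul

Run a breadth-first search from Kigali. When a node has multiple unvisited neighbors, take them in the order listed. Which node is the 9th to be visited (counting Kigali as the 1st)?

Visit Kigali; enqueue Seoul, Quito, Lagos, Tokyo, Tunis → queue [Seoul, Quito, Lagos, Tokyo, Tunis]
Visit Seoul; enqueue Cairo, Kyoto → queue [Quito, Lagos, Tokyo, Tunis, Cairo, Kyoto]
Visit Quito; enqueue Bern, Minsk, Porto → queue [Lagos, Tokyo, Tunis, Cairo, Kyoto, Bern, Minsk, Porto]
Visit Lagos → queue [Tokyo, Tunis, Cairo, Kyoto, Bern, Minsk, Porto]
Visit Tokyo → queue [Tunis, Cairo, Kyoto, Bern, Minsk, Porto]
Visit Tunis → queue [Cairo, Kyoto, Bern, Minsk, Porto]
Visit Cairo → queue [Kyoto, Bern, Minsk, Porto]
Visit Kyoto; enqueue Lima → queue [Bern, Minsk, Porto, Lima]
Visit Bern; enqueue Riga, Milan → queue [Minsk, Porto, Lima, Riga, Milan]
Visit Minsk → queue [Porto, Lima, Riga, Milan]
Visit Porto → queue [Lima, Riga, Milan]
Visit Lima → queue [Riga, Milan]
Visit Riga → queue [Milan]
Visit Milan → queue []

Visit order: Kigali, Seoul, Quito, Lagos, Tokyo, Tunis, Cairo, Kyoto, Bern, Minsk, Porto, Lima, Riga, Milan

Bern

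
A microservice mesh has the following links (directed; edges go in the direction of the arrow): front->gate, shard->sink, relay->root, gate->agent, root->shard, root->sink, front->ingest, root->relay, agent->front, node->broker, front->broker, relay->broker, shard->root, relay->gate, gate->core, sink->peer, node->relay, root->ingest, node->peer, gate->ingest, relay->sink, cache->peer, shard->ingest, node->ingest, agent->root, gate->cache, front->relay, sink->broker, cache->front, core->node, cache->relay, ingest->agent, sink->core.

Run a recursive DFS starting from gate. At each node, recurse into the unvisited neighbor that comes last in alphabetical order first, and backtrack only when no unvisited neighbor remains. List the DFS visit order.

Visit gate
gate → ingest
ingest → agent
agent → root
root → sink
sink → peer
sink → core
core → node
node → relay
relay → broker
root → shard
agent → front
gate → cache

gate, ingest, agent, root, sink, peer, core, node, relay, broker, shard, front, cache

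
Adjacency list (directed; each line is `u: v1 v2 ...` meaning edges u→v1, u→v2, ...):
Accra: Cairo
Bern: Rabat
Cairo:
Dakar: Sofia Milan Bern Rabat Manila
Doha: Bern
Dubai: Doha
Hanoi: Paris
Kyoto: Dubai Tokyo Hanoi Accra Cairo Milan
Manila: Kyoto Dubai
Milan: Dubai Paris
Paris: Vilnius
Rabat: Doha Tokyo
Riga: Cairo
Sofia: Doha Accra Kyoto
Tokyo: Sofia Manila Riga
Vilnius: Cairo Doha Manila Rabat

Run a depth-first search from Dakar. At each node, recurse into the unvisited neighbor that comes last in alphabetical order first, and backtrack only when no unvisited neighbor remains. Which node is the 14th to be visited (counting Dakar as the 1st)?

Vilnius

Visit Dakar
Dakar → Sofia
Sofia → Kyoto
Kyoto → Tokyo
Tokyo → Riga
Riga → Cairo
Tokyo → Manila
Manila → Dubai
Dubai → Doha
Doha → Bern
Bern → Rabat
Kyoto → Milan
Milan → Paris
Paris → Vilnius
Kyoto → Hanoi
Kyoto → Accra

Visit order: Dakar, Sofia, Kyoto, Tokyo, Riga, Cairo, Manila, Dubai, Doha, Bern, Rabat, Milan, Paris, Vilnius, Hanoi, Accra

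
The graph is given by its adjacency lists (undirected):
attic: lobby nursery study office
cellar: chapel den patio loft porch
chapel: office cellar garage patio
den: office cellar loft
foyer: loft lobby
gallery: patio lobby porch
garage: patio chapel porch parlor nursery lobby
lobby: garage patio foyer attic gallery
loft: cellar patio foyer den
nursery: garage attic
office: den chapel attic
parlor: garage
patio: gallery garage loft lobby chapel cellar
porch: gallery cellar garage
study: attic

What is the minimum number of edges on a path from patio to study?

3

Level 0: patio
Level 1: cellar, chapel, gallery, garage, lobby, loft
Level 2: attic, den, foyer, nursery, office, parlor, porch
Level 3: study
study first appears at level 3.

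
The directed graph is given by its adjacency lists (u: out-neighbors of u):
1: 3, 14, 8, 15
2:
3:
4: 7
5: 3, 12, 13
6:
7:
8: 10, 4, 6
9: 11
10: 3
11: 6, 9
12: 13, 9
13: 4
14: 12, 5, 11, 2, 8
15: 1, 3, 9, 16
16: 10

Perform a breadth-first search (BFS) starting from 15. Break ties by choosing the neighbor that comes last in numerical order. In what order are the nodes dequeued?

Visit 15; enqueue 16, 9, 3, 1 → queue [16, 9, 3, 1]
Visit 16; enqueue 10 → queue [9, 3, 1, 10]
Visit 9; enqueue 11 → queue [3, 1, 10, 11]
Visit 3 → queue [1, 10, 11]
Visit 1; enqueue 14, 8 → queue [10, 11, 14, 8]
Visit 10 → queue [11, 14, 8]
Visit 11; enqueue 6 → queue [14, 8, 6]
Visit 14; enqueue 12, 5, 2 → queue [8, 6, 12, 5, 2]
Visit 8; enqueue 4 → queue [6, 12, 5, 2, 4]
Visit 6 → queue [12, 5, 2, 4]
Visit 12; enqueue 13 → queue [5, 2, 4, 13]
Visit 5 → queue [2, 4, 13]
Visit 2 → queue [4, 13]
Visit 4; enqueue 7 → queue [13, 7]
Visit 13 → queue [7]
Visit 7 → queue []

15 → 16 → 9 → 3 → 1 → 10 → 11 → 14 → 8 → 6 → 12 → 5 → 2 → 4 → 13 → 7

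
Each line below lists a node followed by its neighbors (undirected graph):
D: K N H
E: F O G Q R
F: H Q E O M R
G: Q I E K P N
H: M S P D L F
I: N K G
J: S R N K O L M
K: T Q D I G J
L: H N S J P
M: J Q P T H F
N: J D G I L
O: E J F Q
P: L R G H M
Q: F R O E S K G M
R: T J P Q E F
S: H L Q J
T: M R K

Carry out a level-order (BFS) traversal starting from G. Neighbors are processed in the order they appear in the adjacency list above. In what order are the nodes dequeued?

G -> Q -> I -> E -> K -> P -> N -> F -> R -> O -> S -> M -> T -> D -> J -> L -> H

Visit G; enqueue Q, I, E, K, P, N → queue [Q, I, E, K, P, N]
Visit Q; enqueue F, R, O, S, M → queue [I, E, K, P, N, F, R, O, S, M]
Visit I → queue [E, K, P, N, F, R, O, S, M]
Visit E → queue [K, P, N, F, R, O, S, M]
Visit K; enqueue T, D, J → queue [P, N, F, R, O, S, M, T, D, J]
Visit P; enqueue L, H → queue [N, F, R, O, S, M, T, D, J, L, H]
Visit N → queue [F, R, O, S, M, T, D, J, L, H]
Visit F → queue [R, O, S, M, T, D, J, L, H]
Visit R → queue [O, S, M, T, D, J, L, H]
Visit O → queue [S, M, T, D, J, L, H]
Visit S → queue [M, T, D, J, L, H]
Visit M → queue [T, D, J, L, H]
Visit T → queue [D, J, L, H]
Visit D → queue [J, L, H]
Visit J → queue [L, H]
Visit L → queue [H]
Visit H → queue []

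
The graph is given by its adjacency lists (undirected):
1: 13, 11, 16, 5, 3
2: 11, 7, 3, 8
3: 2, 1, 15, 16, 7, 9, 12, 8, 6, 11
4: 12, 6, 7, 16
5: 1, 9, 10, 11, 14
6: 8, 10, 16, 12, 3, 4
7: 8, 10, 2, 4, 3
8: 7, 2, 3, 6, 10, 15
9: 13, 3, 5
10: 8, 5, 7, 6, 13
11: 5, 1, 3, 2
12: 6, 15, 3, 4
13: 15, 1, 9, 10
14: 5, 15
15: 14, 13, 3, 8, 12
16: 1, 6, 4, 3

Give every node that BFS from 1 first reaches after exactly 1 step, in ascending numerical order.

3, 5, 11, 13, 16

Level 0: 1
Level 1: 3, 5, 11, 13, 16
Level 2: 2, 4, 6, 7, 8, 9, 10, 12, 14, 15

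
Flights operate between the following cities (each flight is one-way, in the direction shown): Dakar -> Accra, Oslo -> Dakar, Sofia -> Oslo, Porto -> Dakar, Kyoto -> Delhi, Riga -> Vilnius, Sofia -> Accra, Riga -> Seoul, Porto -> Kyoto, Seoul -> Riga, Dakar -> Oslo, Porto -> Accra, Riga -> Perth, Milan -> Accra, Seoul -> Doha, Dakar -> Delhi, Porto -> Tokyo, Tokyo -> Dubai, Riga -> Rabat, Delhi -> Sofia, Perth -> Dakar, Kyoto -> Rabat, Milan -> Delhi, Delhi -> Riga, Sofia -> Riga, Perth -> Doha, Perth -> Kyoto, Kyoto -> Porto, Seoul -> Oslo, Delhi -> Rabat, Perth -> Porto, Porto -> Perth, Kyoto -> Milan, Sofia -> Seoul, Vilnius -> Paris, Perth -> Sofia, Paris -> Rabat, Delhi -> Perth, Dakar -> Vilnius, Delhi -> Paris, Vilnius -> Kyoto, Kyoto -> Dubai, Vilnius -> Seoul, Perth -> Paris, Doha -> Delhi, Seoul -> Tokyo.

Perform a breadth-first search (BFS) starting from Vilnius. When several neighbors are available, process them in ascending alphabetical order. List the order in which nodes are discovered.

Vilnius -> Kyoto -> Paris -> Seoul -> Delhi -> Dubai -> Milan -> Porto -> Rabat -> Doha -> Oslo -> Riga -> Tokyo -> Perth -> Sofia -> Accra -> Dakar

Visit Vilnius; enqueue Kyoto, Paris, Seoul → queue [Kyoto, Paris, Seoul]
Visit Kyoto; enqueue Delhi, Dubai, Milan, Porto, Rabat → queue [Paris, Seoul, Delhi, Dubai, Milan, Porto, Rabat]
Visit Paris → queue [Seoul, Delhi, Dubai, Milan, Porto, Rabat]
Visit Seoul; enqueue Doha, Oslo, Riga, Tokyo → queue [Delhi, Dubai, Milan, Porto, Rabat, Doha, Oslo, Riga, Tokyo]
Visit Delhi; enqueue Perth, Sofia → queue [Dubai, Milan, Porto, Rabat, Doha, Oslo, Riga, Tokyo, Perth, Sofia]
Visit Dubai → queue [Milan, Porto, Rabat, Doha, Oslo, Riga, Tokyo, Perth, Sofia]
Visit Milan; enqueue Accra → queue [Porto, Rabat, Doha, Oslo, Riga, Tokyo, Perth, Sofia, Accra]
Visit Porto; enqueue Dakar → queue [Rabat, Doha, Oslo, Riga, Tokyo, Perth, Sofia, Accra, Dakar]
Visit Rabat → queue [Doha, Oslo, Riga, Tokyo, Perth, Sofia, Accra, Dakar]
Visit Doha → queue [Oslo, Riga, Tokyo, Perth, Sofia, Accra, Dakar]
Visit Oslo → queue [Riga, Tokyo, Perth, Sofia, Accra, Dakar]
Visit Riga → queue [Tokyo, Perth, Sofia, Accra, Dakar]
Visit Tokyo → queue [Perth, Sofia, Accra, Dakar]
Visit Perth → queue [Sofia, Accra, Dakar]
Visit Sofia → queue [Accra, Dakar]
Visit Accra → queue [Dakar]
Visit Dakar → queue []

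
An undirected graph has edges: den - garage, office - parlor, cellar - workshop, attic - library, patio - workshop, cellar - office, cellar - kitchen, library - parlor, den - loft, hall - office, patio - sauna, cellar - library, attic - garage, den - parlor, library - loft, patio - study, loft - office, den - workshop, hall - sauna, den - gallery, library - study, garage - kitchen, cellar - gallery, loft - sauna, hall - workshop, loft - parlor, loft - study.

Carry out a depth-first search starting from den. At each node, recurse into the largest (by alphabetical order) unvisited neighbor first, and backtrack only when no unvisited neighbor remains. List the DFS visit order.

Visit den
den → workshop
workshop → patio
patio → study
study → loft
loft → sauna
sauna → hall
hall → office
office → parlor
parlor → library
library → cellar
cellar → kitchen
kitchen → garage
garage → attic
cellar → gallery

den -> workshop -> patio -> study -> loft -> sauna -> hall -> office -> parlor -> library -> cellar -> kitchen -> garage -> attic -> gallery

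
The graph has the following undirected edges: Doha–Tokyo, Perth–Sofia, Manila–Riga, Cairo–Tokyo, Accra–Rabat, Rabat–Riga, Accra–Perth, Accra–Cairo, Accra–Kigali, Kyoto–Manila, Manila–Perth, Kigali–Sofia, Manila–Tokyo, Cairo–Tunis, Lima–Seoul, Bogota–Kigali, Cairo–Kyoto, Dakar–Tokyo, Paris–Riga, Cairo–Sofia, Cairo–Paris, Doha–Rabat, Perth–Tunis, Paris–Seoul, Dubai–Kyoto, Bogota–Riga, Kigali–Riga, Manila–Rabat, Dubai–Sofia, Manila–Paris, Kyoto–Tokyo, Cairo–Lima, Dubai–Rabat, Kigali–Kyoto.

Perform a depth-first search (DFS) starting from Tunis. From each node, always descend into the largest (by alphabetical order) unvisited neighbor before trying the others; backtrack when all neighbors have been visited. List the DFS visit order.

Tunis -> Perth -> Sofia -> Kigali -> Riga -> Rabat -> Manila -> Tokyo -> Kyoto -> Dubai -> Cairo -> Paris -> Seoul -> Lima -> Accra -> Doha -> Dakar -> Bogota

Visit Tunis
Tunis → Perth
Perth → Sofia
Sofia → Kigali
Kigali → Riga
Riga → Rabat
Rabat → Manila
Manila → Tokyo
Tokyo → Kyoto
Kyoto → Dubai
Kyoto → Cairo
Cairo → Paris
Paris → Seoul
Seoul → Lima
Cairo → Accra
Tokyo → Doha
Tokyo → Dakar
Riga → Bogota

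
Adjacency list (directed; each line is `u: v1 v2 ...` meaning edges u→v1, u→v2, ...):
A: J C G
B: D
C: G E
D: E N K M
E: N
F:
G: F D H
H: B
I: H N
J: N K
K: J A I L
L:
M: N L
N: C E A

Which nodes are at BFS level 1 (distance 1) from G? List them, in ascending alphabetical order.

D, F, H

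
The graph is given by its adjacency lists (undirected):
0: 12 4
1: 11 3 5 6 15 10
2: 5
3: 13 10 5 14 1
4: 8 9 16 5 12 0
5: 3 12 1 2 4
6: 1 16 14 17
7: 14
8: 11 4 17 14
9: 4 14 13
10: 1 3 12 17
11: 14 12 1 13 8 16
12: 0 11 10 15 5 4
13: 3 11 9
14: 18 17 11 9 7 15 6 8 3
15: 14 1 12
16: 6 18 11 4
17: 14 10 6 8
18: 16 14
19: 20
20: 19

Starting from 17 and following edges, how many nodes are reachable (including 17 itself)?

19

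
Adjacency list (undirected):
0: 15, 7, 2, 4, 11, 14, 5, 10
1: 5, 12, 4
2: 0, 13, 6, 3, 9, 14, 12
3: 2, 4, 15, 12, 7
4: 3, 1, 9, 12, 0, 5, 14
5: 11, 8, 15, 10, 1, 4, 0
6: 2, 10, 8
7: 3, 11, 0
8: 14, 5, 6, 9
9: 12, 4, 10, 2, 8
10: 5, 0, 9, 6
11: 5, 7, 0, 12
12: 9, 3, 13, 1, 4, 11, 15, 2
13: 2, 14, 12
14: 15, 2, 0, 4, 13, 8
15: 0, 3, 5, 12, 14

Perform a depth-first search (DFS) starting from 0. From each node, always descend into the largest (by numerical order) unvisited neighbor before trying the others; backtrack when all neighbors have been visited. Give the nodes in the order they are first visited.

Visit 0
0 → 15
15 → 14
14 → 13
13 → 12
12 → 11
11 → 7
7 → 3
3 → 4
4 → 9
9 → 10
10 → 6
6 → 8
8 → 5
5 → 1
6 → 2

0, 15, 14, 13, 12, 11, 7, 3, 4, 9, 10, 6, 8, 5, 1, 2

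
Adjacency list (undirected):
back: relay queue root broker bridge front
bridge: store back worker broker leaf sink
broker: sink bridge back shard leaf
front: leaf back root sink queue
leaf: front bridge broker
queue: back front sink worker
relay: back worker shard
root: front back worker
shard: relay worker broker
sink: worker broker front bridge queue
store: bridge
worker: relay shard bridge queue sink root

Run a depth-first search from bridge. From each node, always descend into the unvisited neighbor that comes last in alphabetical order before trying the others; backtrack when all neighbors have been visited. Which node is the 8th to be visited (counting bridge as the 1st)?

relay

Visit bridge
bridge → worker
worker → sink
sink → queue
queue → front
front → root
root → back
back → relay
relay → shard
shard → broker
broker → leaf
bridge → store

Visit order: bridge, worker, sink, queue, front, root, back, relay, shard, broker, leaf, store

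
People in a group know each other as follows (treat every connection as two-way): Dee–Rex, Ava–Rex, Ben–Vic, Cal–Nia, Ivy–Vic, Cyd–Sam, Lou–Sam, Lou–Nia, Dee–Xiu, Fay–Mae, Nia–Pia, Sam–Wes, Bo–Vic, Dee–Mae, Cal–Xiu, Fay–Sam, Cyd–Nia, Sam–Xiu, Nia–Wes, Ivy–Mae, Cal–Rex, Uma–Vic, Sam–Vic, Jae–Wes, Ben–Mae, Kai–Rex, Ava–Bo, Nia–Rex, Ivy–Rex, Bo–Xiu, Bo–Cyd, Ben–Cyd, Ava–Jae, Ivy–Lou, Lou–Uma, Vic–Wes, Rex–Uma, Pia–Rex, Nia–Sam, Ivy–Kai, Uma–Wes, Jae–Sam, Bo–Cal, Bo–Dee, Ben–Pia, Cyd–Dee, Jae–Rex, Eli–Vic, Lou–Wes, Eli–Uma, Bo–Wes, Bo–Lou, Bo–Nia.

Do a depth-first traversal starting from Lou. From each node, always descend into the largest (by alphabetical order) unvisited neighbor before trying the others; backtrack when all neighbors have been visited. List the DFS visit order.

Visit Lou
Lou → Wes
Wes → Vic
Vic → Uma
Uma → Rex
Rex → Pia
Pia → Nia
Nia → Sam
Sam → Xiu
Xiu → Dee
Dee → Mae
Mae → Ivy
Ivy → Kai
Mae → Fay
Mae → Ben
Ben → Cyd
Cyd → Bo
Bo → Cal
Bo → Ava
Ava → Jae
Uma → Eli

Lou, Wes, Vic, Uma, Rex, Pia, Nia, Sam, Xiu, Dee, Mae, Ivy, Kai, Fay, Ben, Cyd, Bo, Cal, Ava, Jae, Eli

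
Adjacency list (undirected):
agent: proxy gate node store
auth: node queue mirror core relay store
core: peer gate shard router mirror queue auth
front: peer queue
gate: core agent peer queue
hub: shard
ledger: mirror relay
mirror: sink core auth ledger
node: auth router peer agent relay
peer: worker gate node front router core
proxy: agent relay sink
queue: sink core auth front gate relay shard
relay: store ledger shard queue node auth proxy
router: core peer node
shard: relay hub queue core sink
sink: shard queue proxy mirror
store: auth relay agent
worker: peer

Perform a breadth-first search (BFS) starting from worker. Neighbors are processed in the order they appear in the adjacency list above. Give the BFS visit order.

worker peer gate node front router core agent queue auth relay shard mirror proxy store sink ledger hub

Visit worker; enqueue peer → queue [peer]
Visit peer; enqueue gate, node, front, router, core → queue [gate, node, front, router, core]
Visit gate; enqueue agent, queue → queue [node, front, router, core, agent, queue]
Visit node; enqueue auth, relay → queue [front, router, core, agent, queue, auth, relay]
Visit front → queue [router, core, agent, queue, auth, relay]
Visit router → queue [core, agent, queue, auth, relay]
Visit core; enqueue shard, mirror → queue [agent, queue, auth, relay, shard, mirror]
Visit agent; enqueue proxy, store → queue [queue, auth, relay, shard, mirror, proxy, store]
Visit queue; enqueue sink → queue [auth, relay, shard, mirror, proxy, store, sink]
Visit auth → queue [relay, shard, mirror, proxy, store, sink]
Visit relay; enqueue ledger → queue [shard, mirror, proxy, store, sink, ledger]
Visit shard; enqueue hub → queue [mirror, proxy, store, sink, ledger, hub]
Visit mirror → queue [proxy, store, sink, ledger, hub]
Visit proxy → queue [store, sink, ledger, hub]
Visit store → queue [sink, ledger, hub]
Visit sink → queue [ledger, hub]
Visit ledger → queue [hub]
Visit hub → queue []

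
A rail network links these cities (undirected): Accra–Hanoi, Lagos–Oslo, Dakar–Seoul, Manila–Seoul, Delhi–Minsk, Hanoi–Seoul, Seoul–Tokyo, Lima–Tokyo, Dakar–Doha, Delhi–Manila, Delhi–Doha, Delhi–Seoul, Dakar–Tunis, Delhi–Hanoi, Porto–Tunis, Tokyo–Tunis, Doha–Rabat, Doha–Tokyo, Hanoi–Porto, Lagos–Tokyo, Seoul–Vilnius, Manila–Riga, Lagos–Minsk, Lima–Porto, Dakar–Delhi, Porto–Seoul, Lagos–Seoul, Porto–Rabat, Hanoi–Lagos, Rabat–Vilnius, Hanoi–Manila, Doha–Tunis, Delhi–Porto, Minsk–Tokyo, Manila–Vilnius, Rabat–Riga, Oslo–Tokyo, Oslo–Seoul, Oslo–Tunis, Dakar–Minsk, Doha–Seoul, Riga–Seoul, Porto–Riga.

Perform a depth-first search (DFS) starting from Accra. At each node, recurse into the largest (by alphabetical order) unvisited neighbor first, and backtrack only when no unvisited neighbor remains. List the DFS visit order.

Accra → Hanoi → Seoul → Vilnius → Rabat → Riga → Porto → Tunis → Tokyo → Oslo → Lagos → Minsk → Delhi → Manila → Doha → Dakar → Lima

Visit Accra
Accra → Hanoi
Hanoi → Seoul
Seoul → Vilnius
Vilnius → Rabat
Rabat → Riga
Riga → Porto
Porto → Tunis
Tunis → Tokyo
Tokyo → Oslo
Oslo → Lagos
Lagos → Minsk
Minsk → Delhi
Delhi → Manila
Delhi → Doha
Doha → Dakar
Tokyo → Lima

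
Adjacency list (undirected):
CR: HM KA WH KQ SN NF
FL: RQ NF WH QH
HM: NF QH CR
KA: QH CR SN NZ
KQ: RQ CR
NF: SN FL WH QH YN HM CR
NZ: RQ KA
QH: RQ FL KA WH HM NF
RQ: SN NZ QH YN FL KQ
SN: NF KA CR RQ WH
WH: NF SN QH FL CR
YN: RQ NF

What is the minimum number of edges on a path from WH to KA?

2

Level 0: WH
Level 1: CR, FL, NF, QH, SN
Level 2: HM, KA, KQ, RQ, YN
Level 3: NZ
KA first appears at level 2.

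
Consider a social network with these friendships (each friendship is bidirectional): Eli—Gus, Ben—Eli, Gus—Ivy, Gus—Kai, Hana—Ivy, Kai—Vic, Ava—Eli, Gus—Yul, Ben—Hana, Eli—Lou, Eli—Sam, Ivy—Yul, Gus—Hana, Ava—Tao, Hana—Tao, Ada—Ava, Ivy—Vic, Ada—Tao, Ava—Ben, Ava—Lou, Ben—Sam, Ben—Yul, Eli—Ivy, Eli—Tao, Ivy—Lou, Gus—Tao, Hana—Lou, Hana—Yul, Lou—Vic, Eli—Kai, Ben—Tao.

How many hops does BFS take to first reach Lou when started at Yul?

Level 0: Yul
Level 1: Ben, Gus, Hana, Ivy
Level 2: Ava, Eli, Kai, Lou, Sam, Tao, Vic
Level 3: Ada
Lou first appears at level 2.

2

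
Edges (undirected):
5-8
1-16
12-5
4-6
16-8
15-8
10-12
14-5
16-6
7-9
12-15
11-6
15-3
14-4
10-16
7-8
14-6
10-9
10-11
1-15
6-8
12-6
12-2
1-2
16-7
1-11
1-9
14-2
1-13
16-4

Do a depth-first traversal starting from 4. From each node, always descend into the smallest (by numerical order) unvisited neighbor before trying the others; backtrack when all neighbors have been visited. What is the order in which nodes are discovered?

Visit 4
4 → 6
6 → 8
8 → 5
5 → 12
12 → 2
2 → 1
1 → 9
9 → 7
7 → 16
16 → 10
10 → 11
1 → 13
1 → 15
15 → 3
2 → 14

4, 6, 8, 5, 12, 2, 1, 9, 7, 16, 10, 11, 13, 15, 3, 14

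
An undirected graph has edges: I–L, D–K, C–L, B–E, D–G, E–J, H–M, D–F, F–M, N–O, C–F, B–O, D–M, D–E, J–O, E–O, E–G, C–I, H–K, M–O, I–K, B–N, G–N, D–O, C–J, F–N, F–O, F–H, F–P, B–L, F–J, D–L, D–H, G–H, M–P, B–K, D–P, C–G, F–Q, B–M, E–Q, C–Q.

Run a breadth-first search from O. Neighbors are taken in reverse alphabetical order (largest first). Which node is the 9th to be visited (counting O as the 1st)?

Visit O; enqueue N, M, J, F, E, D, B → queue [N, M, J, F, E, D, B]
Visit N; enqueue G → queue [M, J, F, E, D, B, G]
Visit M; enqueue P, H → queue [J, F, E, D, B, G, P, H]
Visit J; enqueue C → queue [F, E, D, B, G, P, H, C]
Visit F; enqueue Q → queue [E, D, B, G, P, H, C, Q]
Visit E → queue [D, B, G, P, H, C, Q]
Visit D; enqueue L, K → queue [B, G, P, H, C, Q, L, K]
Visit B → queue [G, P, H, C, Q, L, K]
Visit G → queue [P, H, C, Q, L, K]
Visit P → queue [H, C, Q, L, K]
Visit H → queue [C, Q, L, K]
Visit C; enqueue I → queue [Q, L, K, I]
Visit Q → queue [L, K, I]
Visit L → queue [K, I]
Visit K → queue [I]
Visit I → queue []

Visit order: O, N, M, J, F, E, D, B, G, P, H, C, Q, L, K, I

G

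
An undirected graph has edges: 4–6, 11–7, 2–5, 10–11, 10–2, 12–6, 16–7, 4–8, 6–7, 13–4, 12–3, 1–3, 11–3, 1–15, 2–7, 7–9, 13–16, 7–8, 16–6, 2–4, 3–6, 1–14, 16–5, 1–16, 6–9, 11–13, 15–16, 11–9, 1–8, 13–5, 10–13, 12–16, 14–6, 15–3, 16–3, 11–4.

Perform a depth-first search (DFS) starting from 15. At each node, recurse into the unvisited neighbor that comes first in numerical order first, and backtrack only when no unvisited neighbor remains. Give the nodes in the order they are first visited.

Visit 15
15 → 1
1 → 3
3 → 6
6 → 4
4 → 2
2 → 5
5 → 13
13 → 10
10 → 11
11 → 7
7 → 8
7 → 9
7 → 16
16 → 12
6 → 14

15 -> 1 -> 3 -> 6 -> 4 -> 2 -> 5 -> 13 -> 10 -> 11 -> 7 -> 8 -> 9 -> 16 -> 12 -> 14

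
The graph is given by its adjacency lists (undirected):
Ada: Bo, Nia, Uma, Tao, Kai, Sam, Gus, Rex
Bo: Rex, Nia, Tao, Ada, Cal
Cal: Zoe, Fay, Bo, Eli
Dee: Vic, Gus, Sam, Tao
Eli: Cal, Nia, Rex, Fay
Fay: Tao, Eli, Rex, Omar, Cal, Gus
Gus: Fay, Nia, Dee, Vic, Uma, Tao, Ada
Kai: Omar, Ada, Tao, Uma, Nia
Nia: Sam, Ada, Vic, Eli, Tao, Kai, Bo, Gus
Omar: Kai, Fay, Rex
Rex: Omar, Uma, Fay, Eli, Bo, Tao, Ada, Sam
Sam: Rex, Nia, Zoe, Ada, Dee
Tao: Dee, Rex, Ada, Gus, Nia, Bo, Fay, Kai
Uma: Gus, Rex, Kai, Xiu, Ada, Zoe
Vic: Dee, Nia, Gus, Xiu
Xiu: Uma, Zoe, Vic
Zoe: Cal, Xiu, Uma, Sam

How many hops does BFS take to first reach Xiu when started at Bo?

3

Level 0: Bo
Level 1: Ada, Cal, Nia, Rex, Tao
Level 2: Dee, Eli, Fay, Gus, Kai, Omar, Sam, Uma, Vic, Zoe
Level 3: Xiu
Xiu first appears at level 3.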